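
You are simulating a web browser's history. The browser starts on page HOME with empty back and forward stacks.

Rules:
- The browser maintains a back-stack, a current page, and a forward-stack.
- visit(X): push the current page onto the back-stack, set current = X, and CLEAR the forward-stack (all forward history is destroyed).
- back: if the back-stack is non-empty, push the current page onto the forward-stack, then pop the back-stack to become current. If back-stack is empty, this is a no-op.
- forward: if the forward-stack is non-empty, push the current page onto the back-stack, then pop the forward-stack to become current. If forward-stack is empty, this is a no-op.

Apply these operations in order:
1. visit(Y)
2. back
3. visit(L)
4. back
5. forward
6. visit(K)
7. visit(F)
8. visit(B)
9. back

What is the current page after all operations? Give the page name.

Answer: F

Derivation:
After 1 (visit(Y)): cur=Y back=1 fwd=0
After 2 (back): cur=HOME back=0 fwd=1
After 3 (visit(L)): cur=L back=1 fwd=0
After 4 (back): cur=HOME back=0 fwd=1
After 5 (forward): cur=L back=1 fwd=0
After 6 (visit(K)): cur=K back=2 fwd=0
After 7 (visit(F)): cur=F back=3 fwd=0
After 8 (visit(B)): cur=B back=4 fwd=0
After 9 (back): cur=F back=3 fwd=1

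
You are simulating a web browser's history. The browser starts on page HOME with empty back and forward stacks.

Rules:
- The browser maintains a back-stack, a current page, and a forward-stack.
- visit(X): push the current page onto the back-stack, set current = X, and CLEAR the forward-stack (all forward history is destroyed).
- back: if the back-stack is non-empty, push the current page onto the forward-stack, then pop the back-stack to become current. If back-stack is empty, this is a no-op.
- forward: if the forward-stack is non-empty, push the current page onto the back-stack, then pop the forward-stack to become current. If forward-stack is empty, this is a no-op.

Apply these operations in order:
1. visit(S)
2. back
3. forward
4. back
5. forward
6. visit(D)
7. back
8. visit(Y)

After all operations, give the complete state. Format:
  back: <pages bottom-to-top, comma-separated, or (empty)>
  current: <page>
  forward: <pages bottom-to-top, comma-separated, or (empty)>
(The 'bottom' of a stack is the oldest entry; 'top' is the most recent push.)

After 1 (visit(S)): cur=S back=1 fwd=0
After 2 (back): cur=HOME back=0 fwd=1
After 3 (forward): cur=S back=1 fwd=0
After 4 (back): cur=HOME back=0 fwd=1
After 5 (forward): cur=S back=1 fwd=0
After 6 (visit(D)): cur=D back=2 fwd=0
After 7 (back): cur=S back=1 fwd=1
After 8 (visit(Y)): cur=Y back=2 fwd=0

Answer: back: HOME,S
current: Y
forward: (empty)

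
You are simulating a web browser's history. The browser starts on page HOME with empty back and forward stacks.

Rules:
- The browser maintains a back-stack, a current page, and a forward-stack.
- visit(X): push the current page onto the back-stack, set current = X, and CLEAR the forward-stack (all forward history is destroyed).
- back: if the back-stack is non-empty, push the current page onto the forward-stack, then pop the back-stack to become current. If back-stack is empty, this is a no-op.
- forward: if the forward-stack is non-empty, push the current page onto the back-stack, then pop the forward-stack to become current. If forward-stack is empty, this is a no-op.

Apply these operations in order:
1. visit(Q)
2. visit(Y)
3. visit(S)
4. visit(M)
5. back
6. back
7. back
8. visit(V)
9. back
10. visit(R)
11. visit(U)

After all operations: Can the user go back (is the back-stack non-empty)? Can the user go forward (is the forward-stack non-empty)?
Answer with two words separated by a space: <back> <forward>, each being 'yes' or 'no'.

After 1 (visit(Q)): cur=Q back=1 fwd=0
After 2 (visit(Y)): cur=Y back=2 fwd=0
After 3 (visit(S)): cur=S back=3 fwd=0
After 4 (visit(M)): cur=M back=4 fwd=0
After 5 (back): cur=S back=3 fwd=1
After 6 (back): cur=Y back=2 fwd=2
After 7 (back): cur=Q back=1 fwd=3
After 8 (visit(V)): cur=V back=2 fwd=0
After 9 (back): cur=Q back=1 fwd=1
After 10 (visit(R)): cur=R back=2 fwd=0
After 11 (visit(U)): cur=U back=3 fwd=0

Answer: yes no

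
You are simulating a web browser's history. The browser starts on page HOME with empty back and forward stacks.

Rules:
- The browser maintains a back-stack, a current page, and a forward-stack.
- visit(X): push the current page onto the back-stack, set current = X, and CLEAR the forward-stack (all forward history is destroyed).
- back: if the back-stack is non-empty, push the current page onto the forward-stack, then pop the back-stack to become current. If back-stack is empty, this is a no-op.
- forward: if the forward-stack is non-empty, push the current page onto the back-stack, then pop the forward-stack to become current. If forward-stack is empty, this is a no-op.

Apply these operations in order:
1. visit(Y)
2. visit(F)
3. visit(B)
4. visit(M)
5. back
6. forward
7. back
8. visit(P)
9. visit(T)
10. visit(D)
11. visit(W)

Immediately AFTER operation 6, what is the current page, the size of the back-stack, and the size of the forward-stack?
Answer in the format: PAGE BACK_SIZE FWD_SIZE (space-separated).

After 1 (visit(Y)): cur=Y back=1 fwd=0
After 2 (visit(F)): cur=F back=2 fwd=0
After 3 (visit(B)): cur=B back=3 fwd=0
After 4 (visit(M)): cur=M back=4 fwd=0
After 5 (back): cur=B back=3 fwd=1
After 6 (forward): cur=M back=4 fwd=0

M 4 0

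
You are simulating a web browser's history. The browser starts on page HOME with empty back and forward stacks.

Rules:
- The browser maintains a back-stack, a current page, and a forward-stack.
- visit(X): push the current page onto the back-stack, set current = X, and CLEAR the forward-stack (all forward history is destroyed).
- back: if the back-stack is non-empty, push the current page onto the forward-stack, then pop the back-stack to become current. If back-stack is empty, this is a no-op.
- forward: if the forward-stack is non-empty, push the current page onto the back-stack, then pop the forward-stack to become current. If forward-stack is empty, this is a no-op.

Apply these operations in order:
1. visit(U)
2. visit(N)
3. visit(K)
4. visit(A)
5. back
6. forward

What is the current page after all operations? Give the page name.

Answer: A

Derivation:
After 1 (visit(U)): cur=U back=1 fwd=0
After 2 (visit(N)): cur=N back=2 fwd=0
After 3 (visit(K)): cur=K back=3 fwd=0
After 4 (visit(A)): cur=A back=4 fwd=0
After 5 (back): cur=K back=3 fwd=1
After 6 (forward): cur=A back=4 fwd=0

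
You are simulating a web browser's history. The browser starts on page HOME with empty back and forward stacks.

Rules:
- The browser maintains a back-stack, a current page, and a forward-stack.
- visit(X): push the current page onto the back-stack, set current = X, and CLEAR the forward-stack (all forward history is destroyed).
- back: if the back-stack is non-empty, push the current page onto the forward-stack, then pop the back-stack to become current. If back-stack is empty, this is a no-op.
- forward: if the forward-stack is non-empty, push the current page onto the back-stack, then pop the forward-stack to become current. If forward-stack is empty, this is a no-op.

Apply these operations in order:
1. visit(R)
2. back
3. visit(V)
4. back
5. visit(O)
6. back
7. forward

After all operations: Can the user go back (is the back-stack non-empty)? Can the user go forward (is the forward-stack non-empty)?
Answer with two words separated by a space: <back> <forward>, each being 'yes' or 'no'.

After 1 (visit(R)): cur=R back=1 fwd=0
After 2 (back): cur=HOME back=0 fwd=1
After 3 (visit(V)): cur=V back=1 fwd=0
After 4 (back): cur=HOME back=0 fwd=1
After 5 (visit(O)): cur=O back=1 fwd=0
After 6 (back): cur=HOME back=0 fwd=1
After 7 (forward): cur=O back=1 fwd=0

Answer: yes no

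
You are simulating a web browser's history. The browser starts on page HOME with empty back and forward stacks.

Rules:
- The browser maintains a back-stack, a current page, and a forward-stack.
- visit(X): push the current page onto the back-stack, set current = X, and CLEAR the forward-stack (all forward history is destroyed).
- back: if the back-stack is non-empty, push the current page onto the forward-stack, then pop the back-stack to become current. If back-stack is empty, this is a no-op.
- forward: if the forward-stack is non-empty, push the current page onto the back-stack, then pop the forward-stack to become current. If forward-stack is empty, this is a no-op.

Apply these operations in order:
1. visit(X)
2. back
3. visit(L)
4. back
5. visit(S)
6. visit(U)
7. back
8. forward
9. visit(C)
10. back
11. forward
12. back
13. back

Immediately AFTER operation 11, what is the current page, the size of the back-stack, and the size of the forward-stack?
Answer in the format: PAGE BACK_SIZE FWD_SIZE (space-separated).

After 1 (visit(X)): cur=X back=1 fwd=0
After 2 (back): cur=HOME back=0 fwd=1
After 3 (visit(L)): cur=L back=1 fwd=0
After 4 (back): cur=HOME back=0 fwd=1
After 5 (visit(S)): cur=S back=1 fwd=0
After 6 (visit(U)): cur=U back=2 fwd=0
After 7 (back): cur=S back=1 fwd=1
After 8 (forward): cur=U back=2 fwd=0
After 9 (visit(C)): cur=C back=3 fwd=0
After 10 (back): cur=U back=2 fwd=1
After 11 (forward): cur=C back=3 fwd=0

C 3 0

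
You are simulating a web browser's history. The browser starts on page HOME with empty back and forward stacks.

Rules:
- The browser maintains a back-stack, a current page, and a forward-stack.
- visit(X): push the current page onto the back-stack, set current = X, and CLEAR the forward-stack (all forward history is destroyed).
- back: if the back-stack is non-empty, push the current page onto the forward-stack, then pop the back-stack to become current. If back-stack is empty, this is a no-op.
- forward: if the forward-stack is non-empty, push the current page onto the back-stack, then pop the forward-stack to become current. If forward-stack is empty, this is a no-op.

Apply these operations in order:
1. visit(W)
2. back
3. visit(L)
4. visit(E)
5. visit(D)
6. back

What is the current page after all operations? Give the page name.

After 1 (visit(W)): cur=W back=1 fwd=0
After 2 (back): cur=HOME back=0 fwd=1
After 3 (visit(L)): cur=L back=1 fwd=0
After 4 (visit(E)): cur=E back=2 fwd=0
After 5 (visit(D)): cur=D back=3 fwd=0
After 6 (back): cur=E back=2 fwd=1

Answer: E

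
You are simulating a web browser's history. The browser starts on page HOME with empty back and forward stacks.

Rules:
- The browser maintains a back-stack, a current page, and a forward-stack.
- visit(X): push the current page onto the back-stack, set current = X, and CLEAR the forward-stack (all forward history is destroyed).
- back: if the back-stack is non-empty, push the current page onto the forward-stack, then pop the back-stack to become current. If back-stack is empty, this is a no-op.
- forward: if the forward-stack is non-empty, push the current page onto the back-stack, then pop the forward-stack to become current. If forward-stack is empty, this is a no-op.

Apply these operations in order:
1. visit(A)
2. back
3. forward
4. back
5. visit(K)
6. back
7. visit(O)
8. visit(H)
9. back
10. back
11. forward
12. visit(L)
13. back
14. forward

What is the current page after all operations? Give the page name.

Answer: L

Derivation:
After 1 (visit(A)): cur=A back=1 fwd=0
After 2 (back): cur=HOME back=0 fwd=1
After 3 (forward): cur=A back=1 fwd=0
After 4 (back): cur=HOME back=0 fwd=1
After 5 (visit(K)): cur=K back=1 fwd=0
After 6 (back): cur=HOME back=0 fwd=1
After 7 (visit(O)): cur=O back=1 fwd=0
After 8 (visit(H)): cur=H back=2 fwd=0
After 9 (back): cur=O back=1 fwd=1
After 10 (back): cur=HOME back=0 fwd=2
After 11 (forward): cur=O back=1 fwd=1
After 12 (visit(L)): cur=L back=2 fwd=0
After 13 (back): cur=O back=1 fwd=1
After 14 (forward): cur=L back=2 fwd=0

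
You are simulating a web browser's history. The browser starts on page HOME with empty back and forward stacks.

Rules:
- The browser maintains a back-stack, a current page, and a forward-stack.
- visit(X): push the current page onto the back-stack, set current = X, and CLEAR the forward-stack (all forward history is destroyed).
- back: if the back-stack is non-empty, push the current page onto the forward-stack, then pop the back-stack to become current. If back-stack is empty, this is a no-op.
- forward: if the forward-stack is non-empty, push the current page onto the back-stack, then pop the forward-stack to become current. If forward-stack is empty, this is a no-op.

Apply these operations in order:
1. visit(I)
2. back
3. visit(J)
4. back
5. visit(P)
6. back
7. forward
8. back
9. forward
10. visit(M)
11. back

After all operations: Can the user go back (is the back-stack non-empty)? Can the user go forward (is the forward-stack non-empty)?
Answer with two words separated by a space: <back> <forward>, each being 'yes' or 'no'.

After 1 (visit(I)): cur=I back=1 fwd=0
After 2 (back): cur=HOME back=0 fwd=1
After 3 (visit(J)): cur=J back=1 fwd=0
After 4 (back): cur=HOME back=0 fwd=1
After 5 (visit(P)): cur=P back=1 fwd=0
After 6 (back): cur=HOME back=0 fwd=1
After 7 (forward): cur=P back=1 fwd=0
After 8 (back): cur=HOME back=0 fwd=1
After 9 (forward): cur=P back=1 fwd=0
After 10 (visit(M)): cur=M back=2 fwd=0
After 11 (back): cur=P back=1 fwd=1

Answer: yes yes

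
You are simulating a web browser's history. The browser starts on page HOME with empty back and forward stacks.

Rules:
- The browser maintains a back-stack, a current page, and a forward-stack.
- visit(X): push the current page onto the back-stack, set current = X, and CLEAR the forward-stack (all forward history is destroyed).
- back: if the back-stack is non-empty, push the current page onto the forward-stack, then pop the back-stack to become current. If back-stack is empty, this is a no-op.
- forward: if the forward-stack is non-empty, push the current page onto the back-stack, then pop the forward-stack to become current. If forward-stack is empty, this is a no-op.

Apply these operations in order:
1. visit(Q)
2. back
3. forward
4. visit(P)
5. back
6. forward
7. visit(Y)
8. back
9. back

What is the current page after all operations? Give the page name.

After 1 (visit(Q)): cur=Q back=1 fwd=0
After 2 (back): cur=HOME back=0 fwd=1
After 3 (forward): cur=Q back=1 fwd=0
After 4 (visit(P)): cur=P back=2 fwd=0
After 5 (back): cur=Q back=1 fwd=1
After 6 (forward): cur=P back=2 fwd=0
After 7 (visit(Y)): cur=Y back=3 fwd=0
After 8 (back): cur=P back=2 fwd=1
After 9 (back): cur=Q back=1 fwd=2

Answer: Q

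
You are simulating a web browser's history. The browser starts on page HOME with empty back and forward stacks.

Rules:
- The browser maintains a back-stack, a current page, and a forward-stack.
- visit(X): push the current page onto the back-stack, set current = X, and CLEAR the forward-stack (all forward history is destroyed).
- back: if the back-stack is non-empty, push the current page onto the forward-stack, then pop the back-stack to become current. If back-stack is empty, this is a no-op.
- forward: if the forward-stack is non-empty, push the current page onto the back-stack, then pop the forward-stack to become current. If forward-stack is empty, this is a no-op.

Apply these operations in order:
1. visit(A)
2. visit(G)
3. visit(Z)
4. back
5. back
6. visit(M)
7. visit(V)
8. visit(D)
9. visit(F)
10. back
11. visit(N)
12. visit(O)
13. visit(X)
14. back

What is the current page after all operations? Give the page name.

After 1 (visit(A)): cur=A back=1 fwd=0
After 2 (visit(G)): cur=G back=2 fwd=0
After 3 (visit(Z)): cur=Z back=3 fwd=0
After 4 (back): cur=G back=2 fwd=1
After 5 (back): cur=A back=1 fwd=2
After 6 (visit(M)): cur=M back=2 fwd=0
After 7 (visit(V)): cur=V back=3 fwd=0
After 8 (visit(D)): cur=D back=4 fwd=0
After 9 (visit(F)): cur=F back=5 fwd=0
After 10 (back): cur=D back=4 fwd=1
After 11 (visit(N)): cur=N back=5 fwd=0
After 12 (visit(O)): cur=O back=6 fwd=0
After 13 (visit(X)): cur=X back=7 fwd=0
After 14 (back): cur=O back=6 fwd=1

Answer: O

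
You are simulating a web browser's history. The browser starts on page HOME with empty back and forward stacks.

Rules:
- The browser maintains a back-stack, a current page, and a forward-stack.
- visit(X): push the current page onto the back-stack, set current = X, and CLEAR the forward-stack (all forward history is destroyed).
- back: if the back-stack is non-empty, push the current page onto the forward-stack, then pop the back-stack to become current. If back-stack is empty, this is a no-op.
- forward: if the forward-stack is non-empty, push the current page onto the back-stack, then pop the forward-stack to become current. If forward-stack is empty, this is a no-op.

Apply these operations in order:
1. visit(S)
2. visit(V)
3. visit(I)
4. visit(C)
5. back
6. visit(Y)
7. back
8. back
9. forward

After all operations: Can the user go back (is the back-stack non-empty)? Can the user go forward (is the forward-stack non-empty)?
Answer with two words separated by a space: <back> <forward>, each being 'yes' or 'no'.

After 1 (visit(S)): cur=S back=1 fwd=0
After 2 (visit(V)): cur=V back=2 fwd=0
After 3 (visit(I)): cur=I back=3 fwd=0
After 4 (visit(C)): cur=C back=4 fwd=0
After 5 (back): cur=I back=3 fwd=1
After 6 (visit(Y)): cur=Y back=4 fwd=0
After 7 (back): cur=I back=3 fwd=1
After 8 (back): cur=V back=2 fwd=2
After 9 (forward): cur=I back=3 fwd=1

Answer: yes yes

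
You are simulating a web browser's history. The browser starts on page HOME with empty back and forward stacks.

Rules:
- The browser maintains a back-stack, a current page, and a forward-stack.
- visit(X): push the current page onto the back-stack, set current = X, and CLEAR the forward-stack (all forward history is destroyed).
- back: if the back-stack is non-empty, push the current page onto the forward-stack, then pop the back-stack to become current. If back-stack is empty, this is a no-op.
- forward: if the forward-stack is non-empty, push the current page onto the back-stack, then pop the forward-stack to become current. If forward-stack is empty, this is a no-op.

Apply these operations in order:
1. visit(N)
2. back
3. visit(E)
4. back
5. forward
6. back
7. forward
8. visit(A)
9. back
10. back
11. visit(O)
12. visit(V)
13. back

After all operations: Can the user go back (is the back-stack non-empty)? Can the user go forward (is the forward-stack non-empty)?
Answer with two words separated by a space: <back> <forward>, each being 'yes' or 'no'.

After 1 (visit(N)): cur=N back=1 fwd=0
After 2 (back): cur=HOME back=0 fwd=1
After 3 (visit(E)): cur=E back=1 fwd=0
After 4 (back): cur=HOME back=0 fwd=1
After 5 (forward): cur=E back=1 fwd=0
After 6 (back): cur=HOME back=0 fwd=1
After 7 (forward): cur=E back=1 fwd=0
After 8 (visit(A)): cur=A back=2 fwd=0
After 9 (back): cur=E back=1 fwd=1
After 10 (back): cur=HOME back=0 fwd=2
After 11 (visit(O)): cur=O back=1 fwd=0
After 12 (visit(V)): cur=V back=2 fwd=0
After 13 (back): cur=O back=1 fwd=1

Answer: yes yes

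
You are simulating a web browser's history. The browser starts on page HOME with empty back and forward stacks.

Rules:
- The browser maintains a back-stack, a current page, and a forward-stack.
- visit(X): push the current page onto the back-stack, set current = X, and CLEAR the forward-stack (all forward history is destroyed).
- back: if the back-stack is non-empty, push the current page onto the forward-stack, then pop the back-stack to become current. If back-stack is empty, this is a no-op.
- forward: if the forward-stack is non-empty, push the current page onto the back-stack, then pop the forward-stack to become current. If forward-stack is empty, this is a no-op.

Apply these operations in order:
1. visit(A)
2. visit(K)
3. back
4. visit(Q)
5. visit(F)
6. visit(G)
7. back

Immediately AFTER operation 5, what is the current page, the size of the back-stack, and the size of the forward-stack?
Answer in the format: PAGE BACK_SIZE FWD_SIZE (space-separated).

After 1 (visit(A)): cur=A back=1 fwd=0
After 2 (visit(K)): cur=K back=2 fwd=0
After 3 (back): cur=A back=1 fwd=1
After 4 (visit(Q)): cur=Q back=2 fwd=0
After 5 (visit(F)): cur=F back=3 fwd=0

F 3 0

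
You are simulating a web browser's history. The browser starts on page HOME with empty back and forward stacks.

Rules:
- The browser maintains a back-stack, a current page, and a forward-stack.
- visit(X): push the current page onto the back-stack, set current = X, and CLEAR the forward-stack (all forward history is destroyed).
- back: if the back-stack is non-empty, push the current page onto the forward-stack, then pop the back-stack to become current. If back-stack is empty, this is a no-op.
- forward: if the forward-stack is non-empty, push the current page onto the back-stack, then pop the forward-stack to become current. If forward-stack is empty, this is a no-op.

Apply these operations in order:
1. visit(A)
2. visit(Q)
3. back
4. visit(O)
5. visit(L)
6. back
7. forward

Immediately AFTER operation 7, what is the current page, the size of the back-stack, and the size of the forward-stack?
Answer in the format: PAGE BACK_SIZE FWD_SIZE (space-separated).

After 1 (visit(A)): cur=A back=1 fwd=0
After 2 (visit(Q)): cur=Q back=2 fwd=0
After 3 (back): cur=A back=1 fwd=1
After 4 (visit(O)): cur=O back=2 fwd=0
After 5 (visit(L)): cur=L back=3 fwd=0
After 6 (back): cur=O back=2 fwd=1
After 7 (forward): cur=L back=3 fwd=0

L 3 0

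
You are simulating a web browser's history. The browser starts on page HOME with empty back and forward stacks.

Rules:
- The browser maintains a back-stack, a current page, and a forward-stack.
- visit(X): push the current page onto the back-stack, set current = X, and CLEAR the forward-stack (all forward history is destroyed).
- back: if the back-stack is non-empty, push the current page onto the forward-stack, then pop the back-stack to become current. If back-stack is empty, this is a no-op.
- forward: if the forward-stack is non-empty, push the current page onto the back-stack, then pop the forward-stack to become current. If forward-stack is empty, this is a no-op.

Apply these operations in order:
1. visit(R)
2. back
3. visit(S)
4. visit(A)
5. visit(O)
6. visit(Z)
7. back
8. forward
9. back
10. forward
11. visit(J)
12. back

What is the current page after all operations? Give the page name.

Answer: Z

Derivation:
After 1 (visit(R)): cur=R back=1 fwd=0
After 2 (back): cur=HOME back=0 fwd=1
After 3 (visit(S)): cur=S back=1 fwd=0
After 4 (visit(A)): cur=A back=2 fwd=0
After 5 (visit(O)): cur=O back=3 fwd=0
After 6 (visit(Z)): cur=Z back=4 fwd=0
After 7 (back): cur=O back=3 fwd=1
After 8 (forward): cur=Z back=4 fwd=0
After 9 (back): cur=O back=3 fwd=1
After 10 (forward): cur=Z back=4 fwd=0
After 11 (visit(J)): cur=J back=5 fwd=0
After 12 (back): cur=Z back=4 fwd=1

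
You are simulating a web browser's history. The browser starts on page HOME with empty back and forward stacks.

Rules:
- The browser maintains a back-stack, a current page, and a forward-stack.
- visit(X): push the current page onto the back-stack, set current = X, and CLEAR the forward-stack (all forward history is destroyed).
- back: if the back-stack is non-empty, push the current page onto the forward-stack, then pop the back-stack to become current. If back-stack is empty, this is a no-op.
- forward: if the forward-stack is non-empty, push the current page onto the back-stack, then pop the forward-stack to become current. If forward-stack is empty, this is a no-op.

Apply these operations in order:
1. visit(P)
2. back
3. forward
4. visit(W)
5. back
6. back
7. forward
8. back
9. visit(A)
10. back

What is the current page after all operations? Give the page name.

After 1 (visit(P)): cur=P back=1 fwd=0
After 2 (back): cur=HOME back=0 fwd=1
After 3 (forward): cur=P back=1 fwd=0
After 4 (visit(W)): cur=W back=2 fwd=0
After 5 (back): cur=P back=1 fwd=1
After 6 (back): cur=HOME back=0 fwd=2
After 7 (forward): cur=P back=1 fwd=1
After 8 (back): cur=HOME back=0 fwd=2
After 9 (visit(A)): cur=A back=1 fwd=0
After 10 (back): cur=HOME back=0 fwd=1

Answer: HOME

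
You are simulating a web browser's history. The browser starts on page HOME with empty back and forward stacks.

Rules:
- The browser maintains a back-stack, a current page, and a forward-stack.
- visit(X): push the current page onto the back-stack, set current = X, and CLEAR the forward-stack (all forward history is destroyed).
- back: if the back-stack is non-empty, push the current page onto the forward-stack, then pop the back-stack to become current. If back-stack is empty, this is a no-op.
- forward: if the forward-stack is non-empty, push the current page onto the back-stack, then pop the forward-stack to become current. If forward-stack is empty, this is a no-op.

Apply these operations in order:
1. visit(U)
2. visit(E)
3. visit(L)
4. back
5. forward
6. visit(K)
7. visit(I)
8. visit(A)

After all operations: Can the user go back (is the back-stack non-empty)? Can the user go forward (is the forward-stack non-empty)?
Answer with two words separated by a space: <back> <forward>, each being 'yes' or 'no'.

Answer: yes no

Derivation:
After 1 (visit(U)): cur=U back=1 fwd=0
After 2 (visit(E)): cur=E back=2 fwd=0
After 3 (visit(L)): cur=L back=3 fwd=0
After 4 (back): cur=E back=2 fwd=1
After 5 (forward): cur=L back=3 fwd=0
After 6 (visit(K)): cur=K back=4 fwd=0
After 7 (visit(I)): cur=I back=5 fwd=0
After 8 (visit(A)): cur=A back=6 fwd=0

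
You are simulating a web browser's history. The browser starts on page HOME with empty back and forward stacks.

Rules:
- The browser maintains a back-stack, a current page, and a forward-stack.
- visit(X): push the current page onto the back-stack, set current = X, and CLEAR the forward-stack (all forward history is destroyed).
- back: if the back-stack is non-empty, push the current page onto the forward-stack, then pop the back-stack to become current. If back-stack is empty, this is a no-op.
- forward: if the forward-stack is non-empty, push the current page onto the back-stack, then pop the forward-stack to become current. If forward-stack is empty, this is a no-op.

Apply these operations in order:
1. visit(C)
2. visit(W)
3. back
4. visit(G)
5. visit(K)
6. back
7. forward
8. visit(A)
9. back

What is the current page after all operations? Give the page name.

After 1 (visit(C)): cur=C back=1 fwd=0
After 2 (visit(W)): cur=W back=2 fwd=0
After 3 (back): cur=C back=1 fwd=1
After 4 (visit(G)): cur=G back=2 fwd=0
After 5 (visit(K)): cur=K back=3 fwd=0
After 6 (back): cur=G back=2 fwd=1
After 7 (forward): cur=K back=3 fwd=0
After 8 (visit(A)): cur=A back=4 fwd=0
After 9 (back): cur=K back=3 fwd=1

Answer: K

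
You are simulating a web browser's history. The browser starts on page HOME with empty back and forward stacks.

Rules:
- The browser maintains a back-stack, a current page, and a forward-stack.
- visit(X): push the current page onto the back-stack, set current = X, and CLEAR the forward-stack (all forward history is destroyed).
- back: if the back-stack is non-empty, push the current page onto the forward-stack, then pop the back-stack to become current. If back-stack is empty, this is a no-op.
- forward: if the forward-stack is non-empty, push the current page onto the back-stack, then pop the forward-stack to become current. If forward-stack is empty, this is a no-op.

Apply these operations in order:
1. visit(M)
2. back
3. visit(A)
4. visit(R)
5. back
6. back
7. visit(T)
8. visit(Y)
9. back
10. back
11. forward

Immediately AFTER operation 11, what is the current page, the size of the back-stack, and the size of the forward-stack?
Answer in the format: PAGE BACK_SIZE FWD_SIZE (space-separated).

After 1 (visit(M)): cur=M back=1 fwd=0
After 2 (back): cur=HOME back=0 fwd=1
After 3 (visit(A)): cur=A back=1 fwd=0
After 4 (visit(R)): cur=R back=2 fwd=0
After 5 (back): cur=A back=1 fwd=1
After 6 (back): cur=HOME back=0 fwd=2
After 7 (visit(T)): cur=T back=1 fwd=0
After 8 (visit(Y)): cur=Y back=2 fwd=0
After 9 (back): cur=T back=1 fwd=1
After 10 (back): cur=HOME back=0 fwd=2
After 11 (forward): cur=T back=1 fwd=1

T 1 1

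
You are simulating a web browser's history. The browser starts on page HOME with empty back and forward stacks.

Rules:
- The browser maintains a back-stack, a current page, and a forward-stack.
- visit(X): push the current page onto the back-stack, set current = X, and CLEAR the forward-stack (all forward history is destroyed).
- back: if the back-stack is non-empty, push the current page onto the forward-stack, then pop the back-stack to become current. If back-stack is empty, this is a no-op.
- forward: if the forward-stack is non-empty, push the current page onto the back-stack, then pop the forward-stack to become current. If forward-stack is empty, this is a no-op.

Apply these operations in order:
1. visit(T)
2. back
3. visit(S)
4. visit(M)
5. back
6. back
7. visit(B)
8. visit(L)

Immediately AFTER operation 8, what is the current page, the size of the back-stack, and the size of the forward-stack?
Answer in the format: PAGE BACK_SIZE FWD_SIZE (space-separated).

After 1 (visit(T)): cur=T back=1 fwd=0
After 2 (back): cur=HOME back=0 fwd=1
After 3 (visit(S)): cur=S back=1 fwd=0
After 4 (visit(M)): cur=M back=2 fwd=0
After 5 (back): cur=S back=1 fwd=1
After 6 (back): cur=HOME back=0 fwd=2
After 7 (visit(B)): cur=B back=1 fwd=0
After 8 (visit(L)): cur=L back=2 fwd=0

L 2 0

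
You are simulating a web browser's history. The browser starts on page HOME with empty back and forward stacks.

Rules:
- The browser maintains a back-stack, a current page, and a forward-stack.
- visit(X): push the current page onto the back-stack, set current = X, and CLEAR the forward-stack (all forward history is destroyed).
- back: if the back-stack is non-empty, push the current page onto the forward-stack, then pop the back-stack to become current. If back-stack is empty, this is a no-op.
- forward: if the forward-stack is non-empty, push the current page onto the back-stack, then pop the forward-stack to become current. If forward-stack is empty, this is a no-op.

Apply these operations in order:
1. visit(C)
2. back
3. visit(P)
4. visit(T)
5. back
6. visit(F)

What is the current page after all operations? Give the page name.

After 1 (visit(C)): cur=C back=1 fwd=0
After 2 (back): cur=HOME back=0 fwd=1
After 3 (visit(P)): cur=P back=1 fwd=0
After 4 (visit(T)): cur=T back=2 fwd=0
After 5 (back): cur=P back=1 fwd=1
After 6 (visit(F)): cur=F back=2 fwd=0

Answer: F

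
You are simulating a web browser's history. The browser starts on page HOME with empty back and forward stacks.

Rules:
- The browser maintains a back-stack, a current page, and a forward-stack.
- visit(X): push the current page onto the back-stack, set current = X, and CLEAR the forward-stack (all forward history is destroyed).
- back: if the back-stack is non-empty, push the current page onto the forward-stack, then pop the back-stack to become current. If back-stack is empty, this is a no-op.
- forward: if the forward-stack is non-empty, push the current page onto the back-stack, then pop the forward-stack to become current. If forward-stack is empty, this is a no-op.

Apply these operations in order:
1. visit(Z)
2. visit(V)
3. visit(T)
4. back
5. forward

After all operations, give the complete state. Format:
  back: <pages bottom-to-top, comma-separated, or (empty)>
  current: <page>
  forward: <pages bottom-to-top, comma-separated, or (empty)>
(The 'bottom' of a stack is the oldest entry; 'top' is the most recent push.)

After 1 (visit(Z)): cur=Z back=1 fwd=0
After 2 (visit(V)): cur=V back=2 fwd=0
After 3 (visit(T)): cur=T back=3 fwd=0
After 4 (back): cur=V back=2 fwd=1
After 5 (forward): cur=T back=3 fwd=0

Answer: back: HOME,Z,V
current: T
forward: (empty)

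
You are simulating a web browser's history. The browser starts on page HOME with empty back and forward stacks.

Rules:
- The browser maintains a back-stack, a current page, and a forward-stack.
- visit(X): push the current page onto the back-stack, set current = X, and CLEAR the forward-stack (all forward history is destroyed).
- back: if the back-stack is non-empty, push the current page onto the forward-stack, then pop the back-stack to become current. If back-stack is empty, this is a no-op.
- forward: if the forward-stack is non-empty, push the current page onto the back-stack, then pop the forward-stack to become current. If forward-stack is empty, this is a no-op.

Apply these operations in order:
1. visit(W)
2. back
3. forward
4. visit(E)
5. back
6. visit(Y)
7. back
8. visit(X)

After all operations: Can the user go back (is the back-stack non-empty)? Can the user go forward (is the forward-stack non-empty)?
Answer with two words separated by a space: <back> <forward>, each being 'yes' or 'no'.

Answer: yes no

Derivation:
After 1 (visit(W)): cur=W back=1 fwd=0
After 2 (back): cur=HOME back=0 fwd=1
After 3 (forward): cur=W back=1 fwd=0
After 4 (visit(E)): cur=E back=2 fwd=0
After 5 (back): cur=W back=1 fwd=1
After 6 (visit(Y)): cur=Y back=2 fwd=0
After 7 (back): cur=W back=1 fwd=1
After 8 (visit(X)): cur=X back=2 fwd=0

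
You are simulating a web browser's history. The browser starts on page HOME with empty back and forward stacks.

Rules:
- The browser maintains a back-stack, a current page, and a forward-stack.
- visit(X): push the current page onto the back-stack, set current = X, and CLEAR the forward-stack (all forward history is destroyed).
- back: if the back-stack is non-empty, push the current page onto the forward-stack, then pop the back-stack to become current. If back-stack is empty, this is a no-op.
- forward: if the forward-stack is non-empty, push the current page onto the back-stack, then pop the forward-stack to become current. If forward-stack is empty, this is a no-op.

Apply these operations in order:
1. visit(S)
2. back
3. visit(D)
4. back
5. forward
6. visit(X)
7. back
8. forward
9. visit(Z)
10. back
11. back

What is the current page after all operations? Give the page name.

After 1 (visit(S)): cur=S back=1 fwd=0
After 2 (back): cur=HOME back=0 fwd=1
After 3 (visit(D)): cur=D back=1 fwd=0
After 4 (back): cur=HOME back=0 fwd=1
After 5 (forward): cur=D back=1 fwd=0
After 6 (visit(X)): cur=X back=2 fwd=0
After 7 (back): cur=D back=1 fwd=1
After 8 (forward): cur=X back=2 fwd=0
After 9 (visit(Z)): cur=Z back=3 fwd=0
After 10 (back): cur=X back=2 fwd=1
After 11 (back): cur=D back=1 fwd=2

Answer: D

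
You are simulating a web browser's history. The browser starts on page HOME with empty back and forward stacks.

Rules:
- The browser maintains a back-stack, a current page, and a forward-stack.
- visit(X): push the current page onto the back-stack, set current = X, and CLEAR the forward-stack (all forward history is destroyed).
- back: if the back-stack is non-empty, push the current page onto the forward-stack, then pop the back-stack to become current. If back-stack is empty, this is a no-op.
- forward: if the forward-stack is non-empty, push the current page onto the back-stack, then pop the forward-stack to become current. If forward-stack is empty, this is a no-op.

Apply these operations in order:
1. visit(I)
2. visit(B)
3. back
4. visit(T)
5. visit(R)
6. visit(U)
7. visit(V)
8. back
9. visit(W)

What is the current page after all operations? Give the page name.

After 1 (visit(I)): cur=I back=1 fwd=0
After 2 (visit(B)): cur=B back=2 fwd=0
After 3 (back): cur=I back=1 fwd=1
After 4 (visit(T)): cur=T back=2 fwd=0
After 5 (visit(R)): cur=R back=3 fwd=0
After 6 (visit(U)): cur=U back=4 fwd=0
After 7 (visit(V)): cur=V back=5 fwd=0
After 8 (back): cur=U back=4 fwd=1
After 9 (visit(W)): cur=W back=5 fwd=0

Answer: W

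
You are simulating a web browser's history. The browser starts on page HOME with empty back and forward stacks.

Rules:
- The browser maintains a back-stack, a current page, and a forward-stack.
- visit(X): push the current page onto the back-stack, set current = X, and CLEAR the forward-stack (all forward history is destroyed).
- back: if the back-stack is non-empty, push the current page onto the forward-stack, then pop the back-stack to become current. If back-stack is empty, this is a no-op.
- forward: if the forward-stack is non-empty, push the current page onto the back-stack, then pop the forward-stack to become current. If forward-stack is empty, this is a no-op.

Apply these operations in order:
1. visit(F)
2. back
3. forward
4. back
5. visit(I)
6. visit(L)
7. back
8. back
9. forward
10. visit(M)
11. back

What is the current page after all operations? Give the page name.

Answer: I

Derivation:
After 1 (visit(F)): cur=F back=1 fwd=0
After 2 (back): cur=HOME back=0 fwd=1
After 3 (forward): cur=F back=1 fwd=0
After 4 (back): cur=HOME back=0 fwd=1
After 5 (visit(I)): cur=I back=1 fwd=0
After 6 (visit(L)): cur=L back=2 fwd=0
After 7 (back): cur=I back=1 fwd=1
After 8 (back): cur=HOME back=0 fwd=2
After 9 (forward): cur=I back=1 fwd=1
After 10 (visit(M)): cur=M back=2 fwd=0
After 11 (back): cur=I back=1 fwd=1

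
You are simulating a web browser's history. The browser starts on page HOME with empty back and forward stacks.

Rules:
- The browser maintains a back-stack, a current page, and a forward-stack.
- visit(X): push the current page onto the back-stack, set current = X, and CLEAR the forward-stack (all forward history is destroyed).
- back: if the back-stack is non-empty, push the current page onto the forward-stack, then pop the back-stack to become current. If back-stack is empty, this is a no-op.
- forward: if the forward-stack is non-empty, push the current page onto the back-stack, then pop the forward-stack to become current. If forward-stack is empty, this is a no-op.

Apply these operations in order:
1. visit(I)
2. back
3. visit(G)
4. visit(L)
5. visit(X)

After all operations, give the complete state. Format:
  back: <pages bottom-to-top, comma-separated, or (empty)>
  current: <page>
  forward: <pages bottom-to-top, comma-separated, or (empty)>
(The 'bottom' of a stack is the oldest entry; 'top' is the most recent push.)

Answer: back: HOME,G,L
current: X
forward: (empty)

Derivation:
After 1 (visit(I)): cur=I back=1 fwd=0
After 2 (back): cur=HOME back=0 fwd=1
After 3 (visit(G)): cur=G back=1 fwd=0
After 4 (visit(L)): cur=L back=2 fwd=0
After 5 (visit(X)): cur=X back=3 fwd=0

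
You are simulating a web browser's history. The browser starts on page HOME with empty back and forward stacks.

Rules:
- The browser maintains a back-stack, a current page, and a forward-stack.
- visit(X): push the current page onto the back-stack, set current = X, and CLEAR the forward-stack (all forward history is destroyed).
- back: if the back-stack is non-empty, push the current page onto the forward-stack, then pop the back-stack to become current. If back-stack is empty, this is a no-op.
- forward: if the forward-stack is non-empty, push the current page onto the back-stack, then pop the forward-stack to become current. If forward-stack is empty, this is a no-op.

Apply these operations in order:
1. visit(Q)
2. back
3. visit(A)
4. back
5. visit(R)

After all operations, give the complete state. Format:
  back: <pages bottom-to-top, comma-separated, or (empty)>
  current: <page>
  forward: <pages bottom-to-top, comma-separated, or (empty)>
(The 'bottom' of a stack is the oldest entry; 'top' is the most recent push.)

After 1 (visit(Q)): cur=Q back=1 fwd=0
After 2 (back): cur=HOME back=0 fwd=1
After 3 (visit(A)): cur=A back=1 fwd=0
After 4 (back): cur=HOME back=0 fwd=1
After 5 (visit(R)): cur=R back=1 fwd=0

Answer: back: HOME
current: R
forward: (empty)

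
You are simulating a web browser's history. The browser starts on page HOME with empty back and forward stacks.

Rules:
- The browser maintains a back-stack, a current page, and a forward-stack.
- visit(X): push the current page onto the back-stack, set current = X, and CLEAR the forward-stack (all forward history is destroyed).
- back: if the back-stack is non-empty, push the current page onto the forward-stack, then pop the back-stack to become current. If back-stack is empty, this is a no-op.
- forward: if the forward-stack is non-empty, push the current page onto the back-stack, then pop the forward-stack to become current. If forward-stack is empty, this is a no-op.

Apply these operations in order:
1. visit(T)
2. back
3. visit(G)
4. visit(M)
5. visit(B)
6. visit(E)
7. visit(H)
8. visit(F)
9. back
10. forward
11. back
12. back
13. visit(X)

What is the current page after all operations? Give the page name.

After 1 (visit(T)): cur=T back=1 fwd=0
After 2 (back): cur=HOME back=0 fwd=1
After 3 (visit(G)): cur=G back=1 fwd=0
After 4 (visit(M)): cur=M back=2 fwd=0
After 5 (visit(B)): cur=B back=3 fwd=0
After 6 (visit(E)): cur=E back=4 fwd=0
After 7 (visit(H)): cur=H back=5 fwd=0
After 8 (visit(F)): cur=F back=6 fwd=0
After 9 (back): cur=H back=5 fwd=1
After 10 (forward): cur=F back=6 fwd=0
After 11 (back): cur=H back=5 fwd=1
After 12 (back): cur=E back=4 fwd=2
After 13 (visit(X)): cur=X back=5 fwd=0

Answer: X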